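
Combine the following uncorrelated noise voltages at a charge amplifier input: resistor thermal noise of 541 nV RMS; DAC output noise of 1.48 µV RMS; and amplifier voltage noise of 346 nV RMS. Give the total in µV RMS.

Uncorrelated sources add in power (mean-square): V_tot = √(ΣV_i²)
V_tot = √[(5.41×10⁻⁷)² + (1.48×10⁻⁶)² + (3.46×10⁻⁷)²] = 1.61×10⁻⁶ V = 1.61 µV

1.61 µV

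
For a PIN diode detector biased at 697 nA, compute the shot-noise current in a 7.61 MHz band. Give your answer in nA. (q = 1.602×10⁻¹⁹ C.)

I_n = √(2qI·B)
2qI·B = 2 × 1.602×10⁻¹⁹ × 6.97×10⁻⁷ × 7.61×10⁶ = 1.70×10⁻¹⁸ A²
I_n = √(1.70×10⁻¹⁸) = 1.30×10⁻⁹ A = 1.30 nA

1.30 nA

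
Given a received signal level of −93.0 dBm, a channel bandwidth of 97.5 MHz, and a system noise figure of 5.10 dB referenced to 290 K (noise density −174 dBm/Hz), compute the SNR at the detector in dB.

−4.0 dB

Noise floor: N = −174 + 10 log₁₀(B) + NF
10 log₁₀(9.75×10⁷) = 79.89 dB
N = −174 + 79.89 + 5.10 = −89.01 dBm
SNR = P_sig − N = −93.0 − (−89.01) = −3.99 dB → −4.0 dB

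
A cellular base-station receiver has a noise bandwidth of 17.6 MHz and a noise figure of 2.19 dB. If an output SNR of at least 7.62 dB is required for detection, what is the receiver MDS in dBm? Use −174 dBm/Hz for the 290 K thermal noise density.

−91.7 dBm

Sensitivity = −174 + 10 log₁₀(B) + NF + SNR_min
= −174 + 72.46 + 2.19 + 7.62
= −91.73 dBm → −91.7 dBm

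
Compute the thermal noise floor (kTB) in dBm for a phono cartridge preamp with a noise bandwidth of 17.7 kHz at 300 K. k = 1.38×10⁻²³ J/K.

−131.4 dBm

P_n = kTB = 1.38×10⁻²³ × 300 × 1.77×10⁴ = 7.33×10⁻¹⁷ W
In dBm: 10 log₁₀(7.33×10⁻¹⁷ / 10⁻³) = −131.4 dBm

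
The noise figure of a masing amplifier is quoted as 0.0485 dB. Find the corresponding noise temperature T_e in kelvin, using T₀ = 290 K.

3.26 K

F = 10^(0.0485/10) = 1.01123
T_e = (F − 1)·T₀ = (1.01123 − 1) × 290 = 3.26 K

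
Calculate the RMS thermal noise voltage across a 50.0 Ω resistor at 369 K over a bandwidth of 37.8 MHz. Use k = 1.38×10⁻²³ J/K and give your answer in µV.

6.20 µV

V_n = √(4kTRB)
4kTRB = 4 × 1.38×10⁻²³ × 369 × 5.00×10¹ × 3.78×10⁷ = 3.85×10⁻¹¹ V²
V_n = √(3.85×10⁻¹¹) = 6.20×10⁻⁶ V = 6.20 µV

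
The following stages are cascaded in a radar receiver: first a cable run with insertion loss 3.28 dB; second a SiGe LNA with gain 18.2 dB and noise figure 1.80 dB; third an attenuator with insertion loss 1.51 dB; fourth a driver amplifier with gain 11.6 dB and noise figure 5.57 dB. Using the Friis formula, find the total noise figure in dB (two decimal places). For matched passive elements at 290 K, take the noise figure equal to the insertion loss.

Convert to linear (a loss of L dB is a gain of −L dB): F_i = 10^(NF_i/10), G_i = 10^(G_i,dB/10)
  Stage 1: F_1 = 10^(3.28/10) = 2.128, G_1 = 10^(−3.28/10) = 0.4699
  Stage 2: F_2 = 10^(1.80/10) = 1.514, G_2 = 10^(18.2/10) = 66.07
  Stage 3: F_3 = 10^(1.51/10) = 1.416, G_3 = 10^(−1.51/10) = 0.7063
  Stage 4: F_4 = 10^(5.57/10) = 3.606, G_4 = 10^(11.6/10) = 14.45
Friis cascade:
  F = 2.128 + (1.514 − 1)/0.4699 + (1.416 − 1)/31.05 + (3.606 − 1)/21.93 = 3.353
NF = 10 log₁₀(3.353) = 5.25 dB

5.25 dB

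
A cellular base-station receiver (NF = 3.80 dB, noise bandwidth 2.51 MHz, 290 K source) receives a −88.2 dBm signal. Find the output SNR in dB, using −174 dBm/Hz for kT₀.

Noise floor: N = −174 + 10 log₁₀(B) + NF
10 log₁₀(2.51×10⁶) = 64 dB
N = −174 + 64 + 3.80 = −106.20 dBm
SNR = P_sig − N = −88.2 − (−106.20) = 18.00 dB → 18.0 dB

18.0 dB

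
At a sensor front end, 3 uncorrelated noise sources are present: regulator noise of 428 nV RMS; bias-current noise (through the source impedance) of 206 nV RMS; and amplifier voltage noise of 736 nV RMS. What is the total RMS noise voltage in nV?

876 nV

Uncorrelated sources add in power (mean-square): V_tot = √(ΣV_i²)
V_tot = √[(4.28×10⁻⁷)² + (2.06×10⁻⁷)² + (7.36×10⁻⁷)²] = 8.76×10⁻⁷ V = 876 nV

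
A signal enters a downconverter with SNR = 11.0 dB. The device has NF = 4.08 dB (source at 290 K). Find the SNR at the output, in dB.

6.92 dB

By definition F = SNR_in/SNR_out, so in dB: SNR_out = SNR_in − NF
SNR_out = 11.0 − 4.08 = 6.92 dB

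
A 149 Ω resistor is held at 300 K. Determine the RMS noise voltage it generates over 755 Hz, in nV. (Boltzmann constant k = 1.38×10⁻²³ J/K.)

V_n = √(4kTRB)
4kTRB = 4 × 1.38×10⁻²³ × 300 × 1.49×10² × 7.55×10² = 1.86×10⁻¹⁵ V²
V_n = √(1.86×10⁻¹⁵) = 4.32×10⁻⁸ V = 43.2 nV

43.2 nV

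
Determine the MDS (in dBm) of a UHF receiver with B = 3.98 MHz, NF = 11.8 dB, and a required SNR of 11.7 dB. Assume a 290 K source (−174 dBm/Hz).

−84.5 dBm

Sensitivity = −174 + 10 log₁₀(B) + NF + SNR_min
= −174 + 66 + 11.8 + 11.7
= −84.5 dBm → −84.5 dBm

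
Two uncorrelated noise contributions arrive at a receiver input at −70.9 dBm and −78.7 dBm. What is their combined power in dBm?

Convert to linear, add, convert back:
P₁ = 8.13×10⁻¹¹ W, P₂ = 1.35×10⁻¹¹ W
P_tot = 9.48×10⁻¹¹ W → 10 log₁₀(P_tot / 10⁻³) = −70.2 dBm

−70.2 dBm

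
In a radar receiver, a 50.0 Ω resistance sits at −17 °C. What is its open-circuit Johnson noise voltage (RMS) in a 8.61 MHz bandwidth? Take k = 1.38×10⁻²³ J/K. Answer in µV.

2.47 µV

T = −17 °C + 273.15 = 256.15 K
V_n = √(4kTRB)
4kTRB = 4 × 1.38×10⁻²³ × 256.15 × 5.00×10¹ × 8.61×10⁶ = 6.09×10⁻¹² V²
V_n = √(6.09×10⁻¹²) = 2.47×10⁻⁶ V = 2.47 µV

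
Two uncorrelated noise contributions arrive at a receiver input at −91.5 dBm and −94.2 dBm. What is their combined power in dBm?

−89.6 dBm

Convert to linear, add, convert back:
P₁ = 7.08×10⁻¹³ W, P₂ = 3.80×10⁻¹³ W
P_tot = 1.09×10⁻¹² W → 10 log₁₀(P_tot / 10⁻³) = −89.6 dBm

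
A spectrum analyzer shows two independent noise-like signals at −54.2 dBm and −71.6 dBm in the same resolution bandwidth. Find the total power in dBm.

−54.1 dBm

Convert to linear, add, convert back:
P₁ = 3.80×10⁻⁹ W, P₂ = 6.92×10⁻¹¹ W
P_tot = 3.87×10⁻⁹ W → 10 log₁₀(P_tot / 10⁻³) = −54.1 dBm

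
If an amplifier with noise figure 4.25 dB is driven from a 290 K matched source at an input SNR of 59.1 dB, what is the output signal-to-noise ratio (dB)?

By definition F = SNR_in/SNR_out, so in dB: SNR_out = SNR_in − NF
SNR_out = 59.1 − 4.25 = 54.85 dB

54.85 dB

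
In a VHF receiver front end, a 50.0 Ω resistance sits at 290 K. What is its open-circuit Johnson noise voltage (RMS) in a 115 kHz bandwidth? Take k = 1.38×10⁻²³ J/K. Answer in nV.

303 nV

V_n = √(4kTRB)
4kTRB = 4 × 1.38×10⁻²³ × 290 × 5.00×10¹ × 1.15×10⁵ = 9.20×10⁻¹⁴ V²
V_n = √(9.20×10⁻¹⁴) = 3.03×10⁻⁷ V = 303 nV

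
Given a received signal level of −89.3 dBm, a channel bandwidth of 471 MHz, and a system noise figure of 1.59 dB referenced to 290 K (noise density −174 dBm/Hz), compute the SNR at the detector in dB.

Noise floor: N = −174 + 10 log₁₀(B) + NF
10 log₁₀(4.71×10⁸) = 86.73 dB
N = −174 + 86.73 + 1.59 = −85.68 dBm
SNR = P_sig − N = −89.3 − (−85.68) = −3.62 dB → −3.6 dB

−3.6 dB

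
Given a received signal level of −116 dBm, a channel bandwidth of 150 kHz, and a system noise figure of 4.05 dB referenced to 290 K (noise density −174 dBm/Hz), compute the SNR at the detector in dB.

Noise floor: N = −174 + 10 log₁₀(B) + NF
10 log₁₀(1.50×10⁵) = 51.76 dB
N = −174 + 51.76 + 4.05 = −118.19 dBm
SNR = P_sig − N = −116 − (−118.19) = 2.19 dB → 2.2 dB

2.2 dB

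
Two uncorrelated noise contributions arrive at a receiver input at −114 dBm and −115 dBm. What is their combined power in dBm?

Convert to linear, add, convert back:
P₁ = 3.98×10⁻¹⁵ W, P₂ = 3.16×10⁻¹⁵ W
P_tot = 7.14×10⁻¹⁵ W → 10 log₁₀(P_tot / 10⁻³) = −111.5 dBm

−111.5 dBm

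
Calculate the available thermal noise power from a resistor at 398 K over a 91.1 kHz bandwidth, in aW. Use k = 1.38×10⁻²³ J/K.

500 aW

P_n = kTB = 1.38×10⁻²³ × 398 × 9.11×10⁴ = 5.00×10⁻¹⁶ W = 500 aW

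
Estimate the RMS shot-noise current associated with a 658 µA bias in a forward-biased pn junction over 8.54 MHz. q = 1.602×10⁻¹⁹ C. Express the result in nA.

I_n = √(2qI·B)
2qI·B = 2 × 1.602×10⁻¹⁹ × 6.58×10⁻⁴ × 8.54×10⁶ = 1.80×10⁻¹⁵ A²
I_n = √(1.80×10⁻¹⁵) = 4.24×10⁻⁸ A = 42.4 nA

42.4 nA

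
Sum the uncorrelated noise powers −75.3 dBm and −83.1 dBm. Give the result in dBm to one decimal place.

−74.6 dBm

Convert to linear, add, convert back:
P₁ = 2.95×10⁻¹¹ W, P₂ = 4.90×10⁻¹² W
P_tot = 3.44×10⁻¹¹ W → 10 log₁₀(P_tot / 10⁻³) = −74.6 dBm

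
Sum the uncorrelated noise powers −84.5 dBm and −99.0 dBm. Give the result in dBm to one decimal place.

−84.3 dBm

Convert to linear, add, convert back:
P₁ = 3.55×10⁻¹² W, P₂ = 1.26×10⁻¹³ W
P_tot = 3.67×10⁻¹² W → 10 log₁₀(P_tot / 10⁻³) = −84.3 dBm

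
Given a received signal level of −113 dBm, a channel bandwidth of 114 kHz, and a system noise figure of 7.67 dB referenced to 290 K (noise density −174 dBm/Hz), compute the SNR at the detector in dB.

2.8 dB

Noise floor: N = −174 + 10 log₁₀(B) + NF
10 log₁₀(1.14×10⁵) = 50.57 dB
N = −174 + 50.57 + 7.67 = −115.76 dBm
SNR = P_sig − N = −113 − (−115.76) = 2.76 dB → 2.8 dB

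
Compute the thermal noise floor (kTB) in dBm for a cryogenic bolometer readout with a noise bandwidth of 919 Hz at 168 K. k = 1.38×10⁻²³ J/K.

P_n = kTB = 1.38×10⁻²³ × 168 × 9.19×10² = 2.13×10⁻¹⁸ W
In dBm: 10 log₁₀(2.13×10⁻¹⁸ / 10⁻³) = −146.7 dBm

−146.7 dBm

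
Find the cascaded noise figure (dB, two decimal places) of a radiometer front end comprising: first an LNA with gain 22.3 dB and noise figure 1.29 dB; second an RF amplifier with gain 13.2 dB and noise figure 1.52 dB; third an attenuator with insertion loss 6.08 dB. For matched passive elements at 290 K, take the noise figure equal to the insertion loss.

1.30 dB

Convert to linear (a loss of L dB is a gain of −L dB): F_i = 10^(NF_i/10), G_i = 10^(G_i,dB/10)
  Stage 1: F_1 = 10^(1.29/10) = 1.346, G_1 = 10^(22.3/10) = 169.8
  Stage 2: F_2 = 10^(1.52/10) = 1.419, G_2 = 10^(13.2/10) = 20.89
  Stage 3: F_3 = 10^(6.08/10) = 4.055, G_3 = 10^(−6.08/10) = 0.2466
Friis cascade:
  F = 1.346 + (1.419 − 1)/169.8 + (4.055 − 1)/3548 = 1.349
NF = 10 log₁₀(1.349) = 1.30 dB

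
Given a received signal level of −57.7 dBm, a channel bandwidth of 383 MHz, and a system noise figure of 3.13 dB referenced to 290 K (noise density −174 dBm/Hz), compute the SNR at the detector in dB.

Noise floor: N = −174 + 10 log₁₀(B) + NF
10 log₁₀(3.83×10⁸) = 85.83 dB
N = −174 + 85.83 + 3.13 = −85.04 dBm
SNR = P_sig − N = −57.7 − (−85.04) = 27.34 dB → 27.3 dB

27.3 dB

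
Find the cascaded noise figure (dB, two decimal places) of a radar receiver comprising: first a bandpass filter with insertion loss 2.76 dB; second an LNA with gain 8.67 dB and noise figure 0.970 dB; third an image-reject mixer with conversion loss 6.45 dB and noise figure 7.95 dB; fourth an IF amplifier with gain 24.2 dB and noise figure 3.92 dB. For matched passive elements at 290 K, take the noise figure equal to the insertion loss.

7.29 dB

Convert to linear (a loss of L dB is a gain of −L dB): F_i = 10^(NF_i/10), G_i = 10^(G_i,dB/10)
  Stage 1: F_1 = 10^(2.76/10) = 1.888, G_1 = 10^(−2.76/10) = 0.5297
  Stage 2: F_2 = 10^(0.970/10) = 1.250, G_2 = 10^(8.67/10) = 7.362
  Stage 3: F_3 = 10^(7.95/10) = 6.237, G_3 = 10^(−6.45/10) = 0.2265
  Stage 4: F_4 = 10^(3.92/10) = 2.466, G_4 = 10^(24.2/10) = 263.0
Friis cascade:
  F = 1.888 + (1.250 − 1)/0.5297 + (6.237 − 1)/3.899 + (2.466 − 1)/0.8831 = 5.364
NF = 10 log₁₀(5.364) = 7.29 dB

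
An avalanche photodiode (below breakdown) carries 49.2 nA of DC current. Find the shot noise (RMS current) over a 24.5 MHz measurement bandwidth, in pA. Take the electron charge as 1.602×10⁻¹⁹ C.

621 pA

I_n = √(2qI·B)
2qI·B = 2 × 1.602×10⁻¹⁹ × 4.92×10⁻⁸ × 2.45×10⁷ = 3.86×10⁻¹⁹ A²
I_n = √(3.86×10⁻¹⁹) = 6.21×10⁻¹⁰ A = 621 pA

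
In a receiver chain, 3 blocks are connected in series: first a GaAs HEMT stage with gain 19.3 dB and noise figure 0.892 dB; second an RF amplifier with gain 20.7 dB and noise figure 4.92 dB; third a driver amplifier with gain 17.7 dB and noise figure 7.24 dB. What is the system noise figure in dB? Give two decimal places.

Convert to linear (a loss of L dB is a gain of −L dB): F_i = 10^(NF_i/10), G_i = 10^(G_i,dB/10)
  Stage 1: F_1 = 10^(0.892/10) = 1.228, G_1 = 10^(19.3/10) = 85.11
  Stage 2: F_2 = 10^(4.92/10) = 3.105, G_2 = 10^(20.7/10) = 117.5
  Stage 3: F_3 = 10^(7.24/10) = 5.297, G_3 = 10^(17.7/10) = 58.88
Friis cascade:
  F = 1.228 + (3.105 − 1)/85.11 + (5.297 − 1)/1.000×10⁴ = 1.253
NF = 10 log₁₀(1.253) = 0.98 dB

0.98 dB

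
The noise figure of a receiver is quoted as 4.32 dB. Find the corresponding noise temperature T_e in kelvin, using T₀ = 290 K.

F = 10^(4.32/10) = 2.70396
T_e = (F − 1)·T₀ = (2.70396 − 1) × 290 = 494 K

494 K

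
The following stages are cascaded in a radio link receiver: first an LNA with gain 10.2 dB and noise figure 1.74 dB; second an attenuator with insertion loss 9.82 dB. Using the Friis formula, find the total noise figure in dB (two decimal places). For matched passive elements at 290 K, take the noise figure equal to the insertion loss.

Convert to linear (a loss of L dB is a gain of −L dB): F_i = 10^(NF_i/10), G_i = 10^(G_i,dB/10)
  Stage 1: F_1 = 10^(1.74/10) = 1.493, G_1 = 10^(10.2/10) = 10.47
  Stage 2: F_2 = 10^(9.82/10) = 9.594, G_2 = 10^(−9.82/10) = 0.1042
Friis cascade:
  F = 1.493 + (9.594 − 1)/10.47 = 2.314
NF = 10 log₁₀(2.314) = 3.64 dB

3.64 dB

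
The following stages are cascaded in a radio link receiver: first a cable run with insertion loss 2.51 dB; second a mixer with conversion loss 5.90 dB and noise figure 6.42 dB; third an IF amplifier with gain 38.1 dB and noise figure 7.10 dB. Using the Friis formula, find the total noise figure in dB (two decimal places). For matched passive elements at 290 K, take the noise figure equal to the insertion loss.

Convert to linear (a loss of L dB is a gain of −L dB): F_i = 10^(NF_i/10), G_i = 10^(G_i,dB/10)
  Stage 1: F_1 = 10^(2.51/10) = 1.782, G_1 = 10^(−2.51/10) = 0.5610
  Stage 2: F_2 = 10^(6.42/10) = 4.385, G_2 = 10^(−5.90/10) = 0.2570
  Stage 3: F_3 = 10^(7.10/10) = 5.129, G_3 = 10^(38.1/10) = 6457
Friis cascade:
  F = 1.782 + (4.385 − 1)/0.5610 + (5.129 − 1)/0.1442 = 36.45
NF = 10 log₁₀(36.45) = 15.62 dB

15.62 dB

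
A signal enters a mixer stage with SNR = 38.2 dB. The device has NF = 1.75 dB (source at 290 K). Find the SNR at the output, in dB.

By definition F = SNR_in/SNR_out, so in dB: SNR_out = SNR_in − NF
SNR_out = 38.2 − 1.75 = 36.45 dB

36.45 dB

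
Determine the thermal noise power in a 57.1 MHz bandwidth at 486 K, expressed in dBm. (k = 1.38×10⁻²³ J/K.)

P_n = kTB = 1.38×10⁻²³ × 486 × 5.71×10⁷ = 3.83×10⁻¹³ W
In dBm: 10 log₁₀(3.83×10⁻¹³ / 10⁻³) = −94.2 dBm

−94.2 dBm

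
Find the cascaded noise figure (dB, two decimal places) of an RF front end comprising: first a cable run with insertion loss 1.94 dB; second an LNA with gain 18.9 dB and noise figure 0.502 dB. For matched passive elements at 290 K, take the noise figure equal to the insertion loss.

Convert to linear (a loss of L dB is a gain of −L dB): F_i = 10^(NF_i/10), G_i = 10^(G_i,dB/10)
  Stage 1: F_1 = 10^(1.94/10) = 1.563, G_1 = 10^(−1.94/10) = 0.6397
  Stage 2: F_2 = 10^(0.502/10) = 1.123, G_2 = 10^(18.9/10) = 77.62
Friis cascade:
  F = 1.563 + (1.123 − 1)/0.6397 = 1.755
NF = 10 log₁₀(1.755) = 2.44 dB

2.44 dB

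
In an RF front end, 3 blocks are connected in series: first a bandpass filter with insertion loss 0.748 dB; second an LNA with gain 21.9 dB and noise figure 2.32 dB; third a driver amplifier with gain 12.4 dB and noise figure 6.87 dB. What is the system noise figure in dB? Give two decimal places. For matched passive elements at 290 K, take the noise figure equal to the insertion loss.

Convert to linear (a loss of L dB is a gain of −L dB): F_i = 10^(NF_i/10), G_i = 10^(G_i,dB/10)
  Stage 1: F_1 = 10^(0.748/10) = 1.188, G_1 = 10^(−0.748/10) = 0.8418
  Stage 2: F_2 = 10^(2.32/10) = 1.706, G_2 = 10^(21.9/10) = 154.9
  Stage 3: F_3 = 10^(6.87/10) = 4.864, G_3 = 10^(12.4/10) = 17.38
Friis cascade:
  F = 1.188 + (1.706 − 1)/0.8418 + (4.864 − 1)/130.4 = 2.056
NF = 10 log₁₀(2.056) = 3.13 dB

3.13 dB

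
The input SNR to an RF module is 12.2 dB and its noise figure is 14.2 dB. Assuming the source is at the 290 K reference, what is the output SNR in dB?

−2.0 dB

By definition F = SNR_in/SNR_out, so in dB: SNR_out = SNR_in − NF
SNR_out = 12.2 − 14.2 = −2.0 dB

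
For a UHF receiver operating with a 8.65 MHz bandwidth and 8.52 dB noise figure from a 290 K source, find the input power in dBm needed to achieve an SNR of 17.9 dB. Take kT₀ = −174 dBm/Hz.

−78.2 dBm

Sensitivity = −174 + 10 log₁₀(B) + NF + SNR_min
= −174 + 69.37 + 8.52 + 17.9
= −78.21 dBm → −78.2 dBm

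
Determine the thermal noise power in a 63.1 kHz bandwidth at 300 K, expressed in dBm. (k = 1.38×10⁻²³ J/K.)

P_n = kTB = 1.38×10⁻²³ × 300 × 6.31×10⁴ = 2.61×10⁻¹⁶ W
In dBm: 10 log₁₀(2.61×10⁻¹⁶ / 10⁻³) = −125.8 dBm

−125.8 dBm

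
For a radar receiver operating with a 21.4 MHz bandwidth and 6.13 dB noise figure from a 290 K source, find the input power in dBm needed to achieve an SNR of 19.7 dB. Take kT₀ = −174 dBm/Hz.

Sensitivity = −174 + 10 log₁₀(B) + NF + SNR_min
= −174 + 73.3 + 6.13 + 19.7
= −74.87 dBm → −74.9 dBm

−74.9 dBm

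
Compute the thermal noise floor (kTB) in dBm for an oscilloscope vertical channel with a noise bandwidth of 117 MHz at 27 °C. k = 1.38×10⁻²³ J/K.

T = 27 °C + 273.15 = 300.15 K
P_n = kTB = 1.38×10⁻²³ × 300.15 × 1.17×10⁸ = 4.85×10⁻¹³ W
In dBm: 10 log₁₀(4.85×10⁻¹³ / 10⁻³) = −93.1 dBm

−93.1 dBm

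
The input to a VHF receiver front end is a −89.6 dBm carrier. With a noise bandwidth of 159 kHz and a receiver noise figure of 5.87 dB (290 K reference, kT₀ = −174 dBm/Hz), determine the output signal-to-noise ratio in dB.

26.5 dB

Noise floor: N = −174 + 10 log₁₀(B) + NF
10 log₁₀(1.59×10⁵) = 52.01 dB
N = −174 + 52.01 + 5.87 = −116.12 dBm
SNR = P_sig − N = −89.6 − (−116.12) = 26.52 dB → 26.5 dB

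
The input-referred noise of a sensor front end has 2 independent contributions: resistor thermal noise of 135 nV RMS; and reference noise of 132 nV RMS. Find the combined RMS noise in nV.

Uncorrelated sources add in power (mean-square): V_tot = √(ΣV_i²)
V_tot = √[(1.35×10⁻⁷)² + (1.32×10⁻⁷)²] = 1.89×10⁻⁷ V = 189 nV

189 nV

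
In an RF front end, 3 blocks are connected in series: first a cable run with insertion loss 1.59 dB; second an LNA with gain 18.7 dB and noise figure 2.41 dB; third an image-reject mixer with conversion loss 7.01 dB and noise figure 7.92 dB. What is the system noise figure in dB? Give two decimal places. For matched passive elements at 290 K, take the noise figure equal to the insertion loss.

4.17 dB

Convert to linear (a loss of L dB is a gain of −L dB): F_i = 10^(NF_i/10), G_i = 10^(G_i,dB/10)
  Stage 1: F_1 = 10^(1.59/10) = 1.442, G_1 = 10^(−1.59/10) = 0.6934
  Stage 2: F_2 = 10^(2.41/10) = 1.742, G_2 = 10^(18.7/10) = 74.13
  Stage 3: F_3 = 10^(7.92/10) = 6.194, G_3 = 10^(−7.01/10) = 0.1991
Friis cascade:
  F = 1.442 + (1.742 − 1)/0.6934 + (6.194 − 1)/51.40 = 2.613
NF = 10 log₁₀(2.613) = 4.17 dB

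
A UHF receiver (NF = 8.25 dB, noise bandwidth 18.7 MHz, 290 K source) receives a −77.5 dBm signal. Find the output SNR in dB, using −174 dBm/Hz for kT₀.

Noise floor: N = −174 + 10 log₁₀(B) + NF
10 log₁₀(1.87×10⁷) = 72.72 dB
N = −174 + 72.72 + 8.25 = −93.03 dBm
SNR = P_sig − N = −77.5 − (−93.03) = 15.53 dB → 15.5 dB

15.5 dB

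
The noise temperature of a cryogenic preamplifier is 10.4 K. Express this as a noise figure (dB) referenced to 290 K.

0.153 dB

F = 1 + T_e/T₀ = 1 + 10.4/290 = 1.03586
NF = 10 log₁₀(1.03586) = 0.153 dB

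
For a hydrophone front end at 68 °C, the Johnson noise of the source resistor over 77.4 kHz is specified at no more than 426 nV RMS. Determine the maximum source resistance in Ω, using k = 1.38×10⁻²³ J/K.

T = 68 °C + 273.15 = 341.15 K
Johnson–Nyquist: V_n = √(4kTRB) ⇒ R = V_n² / (4kTB)
4kTB = 4 × 1.38×10⁻²³ × 341.15 × 7.74×10⁴ = 1.46×10⁻¹⁵
R = (4.26×10⁻⁷)² / 1.46×10⁻¹⁵ = 1.25×10² Ω = 125 Ω

125 Ω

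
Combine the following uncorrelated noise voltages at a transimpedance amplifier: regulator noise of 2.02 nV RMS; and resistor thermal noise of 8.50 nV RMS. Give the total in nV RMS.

8.74 nV

Uncorrelated sources add in power (mean-square): V_tot = √(ΣV_i²)
V_tot = √[(2.02×10⁻⁹)² + (8.50×10⁻⁹)²] = 8.74×10⁻⁹ V = 8.74 nV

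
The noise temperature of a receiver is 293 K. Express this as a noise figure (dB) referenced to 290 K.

3.03 dB

F = 1 + T_e/T₀ = 1 + 293/290 = 2.01034
NF = 10 log₁₀(2.01034) = 3.03 dB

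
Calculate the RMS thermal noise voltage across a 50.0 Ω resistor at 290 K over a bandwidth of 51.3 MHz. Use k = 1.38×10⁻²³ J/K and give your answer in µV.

V_n = √(4kTRB)
4kTRB = 4 × 1.38×10⁻²³ × 290 × 5.00×10¹ × 5.13×10⁷ = 4.11×10⁻¹¹ V²
V_n = √(4.11×10⁻¹¹) = 6.41×10⁻⁶ V = 6.41 µV

6.41 µV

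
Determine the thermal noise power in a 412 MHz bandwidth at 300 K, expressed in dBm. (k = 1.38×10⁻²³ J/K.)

P_n = kTB = 1.38×10⁻²³ × 300 × 4.12×10⁸ = 1.71×10⁻¹² W
In dBm: 10 log₁₀(1.71×10⁻¹² / 10⁻³) = −87.7 dBm

−87.7 dBm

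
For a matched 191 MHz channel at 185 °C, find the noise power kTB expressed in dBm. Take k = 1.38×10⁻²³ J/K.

T = 185 °C + 273.15 = 458.15 K
P_n = kTB = 1.38×10⁻²³ × 458.15 × 1.91×10⁸ = 1.21×10⁻¹² W
In dBm: 10 log₁₀(1.21×10⁻¹² / 10⁻³) = −89.2 dBm

−89.2 dBm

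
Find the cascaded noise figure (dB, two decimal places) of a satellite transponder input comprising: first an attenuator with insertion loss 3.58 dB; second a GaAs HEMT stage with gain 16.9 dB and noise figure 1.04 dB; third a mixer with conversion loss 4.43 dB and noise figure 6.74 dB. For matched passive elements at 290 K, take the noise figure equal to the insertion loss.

4.87 dB

Convert to linear (a loss of L dB is a gain of −L dB): F_i = 10^(NF_i/10), G_i = 10^(G_i,dB/10)
  Stage 1: F_1 = 10^(3.58/10) = 2.280, G_1 = 10^(−3.58/10) = 0.4385
  Stage 2: F_2 = 10^(1.04/10) = 1.271, G_2 = 10^(16.9/10) = 48.98
  Stage 3: F_3 = 10^(6.74/10) = 4.721, G_3 = 10^(−4.43/10) = 0.3606
Friis cascade:
  F = 2.280 + (1.271 − 1)/0.4385 + (4.721 − 1)/21.48 = 3.071
NF = 10 log₁₀(3.071) = 4.87 dB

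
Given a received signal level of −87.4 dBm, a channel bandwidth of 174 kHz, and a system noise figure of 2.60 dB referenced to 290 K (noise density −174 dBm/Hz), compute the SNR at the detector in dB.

Noise floor: N = −174 + 10 log₁₀(B) + NF
10 log₁₀(1.74×10⁵) = 52.41 dB
N = −174 + 52.41 + 2.60 = −118.99 dBm
SNR = P_sig − N = −87.4 − (−118.99) = 31.59 dB → 31.6 dB

31.6 dB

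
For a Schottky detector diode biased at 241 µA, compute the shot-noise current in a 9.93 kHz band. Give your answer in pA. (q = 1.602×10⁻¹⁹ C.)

I_n = √(2qI·B)
2qI·B = 2 × 1.602×10⁻¹⁹ × 2.41×10⁻⁴ × 9.93×10³ = 7.67×10⁻¹⁹ A²
I_n = √(7.67×10⁻¹⁹) = 8.76×10⁻¹⁰ A = 876 pA

876 pA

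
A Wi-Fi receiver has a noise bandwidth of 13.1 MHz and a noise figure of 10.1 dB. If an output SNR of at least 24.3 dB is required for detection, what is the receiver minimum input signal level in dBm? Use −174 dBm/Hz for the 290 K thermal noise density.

Sensitivity = −174 + 10 log₁₀(B) + NF + SNR_min
= −174 + 71.17 + 10.1 + 24.3
= −68.43 dBm → −68.4 dBm

−68.4 dBm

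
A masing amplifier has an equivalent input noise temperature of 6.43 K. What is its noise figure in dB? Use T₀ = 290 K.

F = 1 + T_e/T₀ = 1 + 6.43/290 = 1.02217
NF = 10 log₁₀(1.02217) = 0.095 dB

0.095 dB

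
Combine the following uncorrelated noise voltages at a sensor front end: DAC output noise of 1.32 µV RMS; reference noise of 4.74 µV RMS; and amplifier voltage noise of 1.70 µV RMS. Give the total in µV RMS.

5.21 µV

Uncorrelated sources add in power (mean-square): V_tot = √(ΣV_i²)
V_tot = √[(1.32×10⁻⁶)² + (4.74×10⁻⁶)² + (1.70×10⁻⁶)²] = 5.21×10⁻⁶ V = 5.21 µV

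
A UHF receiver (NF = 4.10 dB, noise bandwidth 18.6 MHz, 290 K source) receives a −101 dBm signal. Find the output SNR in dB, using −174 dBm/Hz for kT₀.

Noise floor: N = −174 + 10 log₁₀(B) + NF
10 log₁₀(1.86×10⁷) = 72.7 dB
N = −174 + 72.7 + 4.10 = −97.20 dBm
SNR = P_sig − N = −101 − (−97.20) = −3.80 dB → −3.8 dB

−3.8 dB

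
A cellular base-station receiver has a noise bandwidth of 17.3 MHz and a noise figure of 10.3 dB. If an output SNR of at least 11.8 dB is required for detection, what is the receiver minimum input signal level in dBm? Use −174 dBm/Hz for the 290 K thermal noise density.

Sensitivity = −174 + 10 log₁₀(B) + NF + SNR_min
= −174 + 72.38 + 10.3 + 11.8
= −79.52 dBm → −79.5 dBm

−79.5 dBm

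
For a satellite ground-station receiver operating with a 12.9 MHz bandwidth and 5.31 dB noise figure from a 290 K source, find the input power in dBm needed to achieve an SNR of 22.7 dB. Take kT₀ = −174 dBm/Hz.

Sensitivity = −174 + 10 log₁₀(B) + NF + SNR_min
= −174 + 71.11 + 5.31 + 22.7
= −74.88 dBm → −74.9 dBm

−74.9 dBm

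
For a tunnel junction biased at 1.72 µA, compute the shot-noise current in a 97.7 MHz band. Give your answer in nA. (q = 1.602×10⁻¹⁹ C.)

7.34 nA

I_n = √(2qI·B)
2qI·B = 2 × 1.602×10⁻¹⁹ × 1.72×10⁻⁶ × 9.77×10⁷ = 5.38×10⁻¹⁷ A²
I_n = √(5.38×10⁻¹⁷) = 7.34×10⁻⁹ A = 7.34 nA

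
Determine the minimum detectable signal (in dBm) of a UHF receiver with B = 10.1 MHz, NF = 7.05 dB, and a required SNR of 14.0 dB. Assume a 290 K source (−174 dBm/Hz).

−82.9 dBm

Sensitivity = −174 + 10 log₁₀(B) + NF + SNR_min
= −174 + 70.04 + 7.05 + 14.0
= −82.91 dBm → −82.9 dBm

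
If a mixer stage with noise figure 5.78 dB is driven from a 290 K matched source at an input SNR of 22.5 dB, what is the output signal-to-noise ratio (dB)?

By definition F = SNR_in/SNR_out, so in dB: SNR_out = SNR_in − NF
SNR_out = 22.5 − 5.78 = 16.72 dB

16.72 dB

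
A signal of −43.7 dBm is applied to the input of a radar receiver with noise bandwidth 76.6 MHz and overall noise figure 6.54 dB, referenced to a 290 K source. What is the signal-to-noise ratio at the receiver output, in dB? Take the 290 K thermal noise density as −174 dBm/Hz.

44.9 dB

Noise floor: N = −174 + 10 log₁₀(B) + NF
10 log₁₀(7.66×10⁷) = 78.84 dB
N = −174 + 78.84 + 6.54 = −88.62 dBm
SNR = P_sig − N = −43.7 − (−88.62) = 44.92 dB → 44.9 dB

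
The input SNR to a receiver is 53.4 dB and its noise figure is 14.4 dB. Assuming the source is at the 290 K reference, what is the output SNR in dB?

By definition F = SNR_in/SNR_out, so in dB: SNR_out = SNR_in − NF
SNR_out = 53.4 − 14.4 = 39.0 dB

39.0 dB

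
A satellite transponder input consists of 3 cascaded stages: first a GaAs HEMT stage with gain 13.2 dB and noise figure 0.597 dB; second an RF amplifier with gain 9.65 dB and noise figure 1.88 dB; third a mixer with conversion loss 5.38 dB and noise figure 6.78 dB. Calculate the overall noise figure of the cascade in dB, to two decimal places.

0.77 dB

Convert to linear (a loss of L dB is a gain of −L dB): F_i = 10^(NF_i/10), G_i = 10^(G_i,dB/10)
  Stage 1: F_1 = 10^(0.597/10) = 1.147, G_1 = 10^(13.2/10) = 20.89
  Stage 2: F_2 = 10^(1.88/10) = 1.542, G_2 = 10^(9.65/10) = 9.226
  Stage 3: F_3 = 10^(6.78/10) = 4.764, G_3 = 10^(−5.38/10) = 0.2897
Friis cascade:
  F = 1.147 + (1.542 − 1)/20.89 + (4.764 − 1)/192.8 = 1.193
NF = 10 log₁₀(1.193) = 0.77 dB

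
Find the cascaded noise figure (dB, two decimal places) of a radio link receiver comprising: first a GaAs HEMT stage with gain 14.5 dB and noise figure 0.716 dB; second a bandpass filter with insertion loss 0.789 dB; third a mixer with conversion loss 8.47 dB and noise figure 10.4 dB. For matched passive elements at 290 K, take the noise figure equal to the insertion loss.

Convert to linear (a loss of L dB is a gain of −L dB): F_i = 10^(NF_i/10), G_i = 10^(G_i,dB/10)
  Stage 1: F_1 = 10^(0.716/10) = 1.179, G_1 = 10^(14.5/10) = 28.18
  Stage 2: F_2 = 10^(0.789/10) = 1.199, G_2 = 10^(−0.789/10) = 0.8339
  Stage 3: F_3 = 10^(10.4/10) = 10.96, G_3 = 10^(−8.47/10) = 0.1422
Friis cascade:
  F = 1.179 + (1.199 − 1)/28.18 + (10.96 − 1)/23.50 = 1.610
NF = 10 log₁₀(1.610) = 2.07 dB

2.07 dB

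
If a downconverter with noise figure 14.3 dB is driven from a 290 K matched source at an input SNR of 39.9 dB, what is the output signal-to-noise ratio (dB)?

25.6 dB

By definition F = SNR_in/SNR_out, so in dB: SNR_out = SNR_in − NF
SNR_out = 39.9 − 14.3 = 25.6 dB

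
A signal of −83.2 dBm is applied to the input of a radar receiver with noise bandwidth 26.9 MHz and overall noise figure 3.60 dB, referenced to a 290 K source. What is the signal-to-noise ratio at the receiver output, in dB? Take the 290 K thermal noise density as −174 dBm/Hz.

12.9 dB

Noise floor: N = −174 + 10 log₁₀(B) + NF
10 log₁₀(2.69×10⁷) = 74.3 dB
N = −174 + 74.3 + 3.60 = −96.10 dBm
SNR = P_sig − N = −83.2 − (−96.10) = 12.90 dB → 12.9 dB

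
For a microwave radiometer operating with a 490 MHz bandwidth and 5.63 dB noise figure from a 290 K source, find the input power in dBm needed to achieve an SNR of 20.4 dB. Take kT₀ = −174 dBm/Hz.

−61.1 dBm

Sensitivity = −174 + 10 log₁₀(B) + NF + SNR_min
= −174 + 86.9 + 5.63 + 20.4
= −61.07 dBm → −61.1 dBm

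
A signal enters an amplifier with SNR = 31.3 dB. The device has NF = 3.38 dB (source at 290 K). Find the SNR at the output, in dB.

By definition F = SNR_in/SNR_out, so in dB: SNR_out = SNR_in − NF
SNR_out = 31.3 − 3.38 = 27.92 dB

27.92 dB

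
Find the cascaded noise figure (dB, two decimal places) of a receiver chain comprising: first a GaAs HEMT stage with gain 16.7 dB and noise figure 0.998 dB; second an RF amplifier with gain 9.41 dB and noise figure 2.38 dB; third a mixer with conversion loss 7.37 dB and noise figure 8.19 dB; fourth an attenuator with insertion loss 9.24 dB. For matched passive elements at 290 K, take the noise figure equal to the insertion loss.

1.42 dB

Convert to linear (a loss of L dB is a gain of −L dB): F_i = 10^(NF_i/10), G_i = 10^(G_i,dB/10)
  Stage 1: F_1 = 10^(0.998/10) = 1.258, G_1 = 10^(16.7/10) = 46.77
  Stage 2: F_2 = 10^(2.38/10) = 1.730, G_2 = 10^(9.41/10) = 8.730
  Stage 3: F_3 = 10^(8.19/10) = 6.592, G_3 = 10^(−7.37/10) = 0.1832
  Stage 4: F_4 = 10^(9.24/10) = 8.395, G_4 = 10^(−9.24/10) = 0.1191
Friis cascade:
  F = 1.258 + (1.730 − 1)/46.77 + (6.592 − 1)/408.3 + (8.395 − 1)/74.82 = 1.386
NF = 10 log₁₀(1.386) = 1.42 dB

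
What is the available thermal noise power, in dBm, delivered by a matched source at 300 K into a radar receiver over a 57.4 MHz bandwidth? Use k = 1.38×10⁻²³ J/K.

−96.2 dBm

P_n = kTB = 1.38×10⁻²³ × 300 × 5.74×10⁷ = 2.38×10⁻¹³ W
In dBm: 10 log₁₀(2.38×10⁻¹³ / 10⁻³) = −96.2 dBm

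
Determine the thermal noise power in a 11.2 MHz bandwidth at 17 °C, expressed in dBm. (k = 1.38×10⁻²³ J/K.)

T = 17 °C + 273.15 = 290.15 K
P_n = kTB = 1.38×10⁻²³ × 290.15 × 1.12×10⁷ = 4.48×10⁻¹⁴ W
In dBm: 10 log₁₀(4.48×10⁻¹⁴ / 10⁻³) = −103.5 dBm

−103.5 dBm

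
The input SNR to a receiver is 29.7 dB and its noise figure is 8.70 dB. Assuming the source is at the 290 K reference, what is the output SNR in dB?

21.00 dB

By definition F = SNR_in/SNR_out, so in dB: SNR_out = SNR_in − NF
SNR_out = 29.7 − 8.70 = 21.00 dB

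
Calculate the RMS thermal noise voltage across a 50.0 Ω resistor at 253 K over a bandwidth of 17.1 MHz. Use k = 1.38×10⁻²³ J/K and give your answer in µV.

V_n = √(4kTRB)
4kTRB = 4 × 1.38×10⁻²³ × 253 × 5.00×10¹ × 1.71×10⁷ = 1.19×10⁻¹¹ V²
V_n = √(1.19×10⁻¹¹) = 3.46×10⁻⁶ V = 3.46 µV

3.46 µV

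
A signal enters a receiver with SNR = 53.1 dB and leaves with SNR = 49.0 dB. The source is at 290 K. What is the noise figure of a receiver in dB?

4.1 dB

NF (dB) = SNR_in(dB) − SNR_out(dB) when the source is at T₀
NF = 53.1 − 49.0 = 4.1 dB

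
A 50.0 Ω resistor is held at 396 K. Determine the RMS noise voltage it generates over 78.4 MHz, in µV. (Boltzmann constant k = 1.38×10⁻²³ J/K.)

V_n = √(4kTRB)
4kTRB = 4 × 1.38×10⁻²³ × 396 × 5.00×10¹ × 7.84×10⁷ = 8.57×10⁻¹¹ V²
V_n = √(8.57×10⁻¹¹) = 9.26×10⁻⁶ V = 9.26 µV

9.26 µV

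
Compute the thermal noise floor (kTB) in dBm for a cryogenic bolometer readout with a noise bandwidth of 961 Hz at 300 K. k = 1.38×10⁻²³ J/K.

−144.0 dBm

P_n = kTB = 1.38×10⁻²³ × 300 × 9.61×10² = 3.98×10⁻¹⁸ W
In dBm: 10 log₁₀(3.98×10⁻¹⁸ / 10⁻³) = −144.0 dBm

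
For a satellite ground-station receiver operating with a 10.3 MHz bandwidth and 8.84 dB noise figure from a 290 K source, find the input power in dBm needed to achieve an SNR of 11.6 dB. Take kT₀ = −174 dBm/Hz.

−83.4 dBm

Sensitivity = −174 + 10 log₁₀(B) + NF + SNR_min
= −174 + 70.13 + 8.84 + 11.6
= −83.43 dBm → −83.4 dBm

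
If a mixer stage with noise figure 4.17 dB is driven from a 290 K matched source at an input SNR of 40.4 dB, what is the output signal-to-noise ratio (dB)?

By definition F = SNR_in/SNR_out, so in dB: SNR_out = SNR_in − NF
SNR_out = 40.4 − 4.17 = 36.23 dB

36.23 dB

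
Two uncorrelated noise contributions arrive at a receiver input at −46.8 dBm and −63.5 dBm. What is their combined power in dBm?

Convert to linear, add, convert back:
P₁ = 2.09×10⁻⁸ W, P₂ = 4.47×10⁻¹⁰ W
P_tot = 2.13×10⁻⁸ W → 10 log₁₀(P_tot / 10⁻³) = −46.7 dBm

−46.7 dBm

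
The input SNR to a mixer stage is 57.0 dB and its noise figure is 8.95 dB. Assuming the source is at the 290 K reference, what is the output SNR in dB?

By definition F = SNR_in/SNR_out, so in dB: SNR_out = SNR_in − NF
SNR_out = 57.0 − 8.95 = 48.05 dB

48.05 dB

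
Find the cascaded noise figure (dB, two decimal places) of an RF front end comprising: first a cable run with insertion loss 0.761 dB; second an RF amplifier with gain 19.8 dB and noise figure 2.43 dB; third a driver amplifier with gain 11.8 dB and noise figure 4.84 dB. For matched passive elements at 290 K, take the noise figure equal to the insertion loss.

3.24 dB

Convert to linear (a loss of L dB is a gain of −L dB): F_i = 10^(NF_i/10), G_i = 10^(G_i,dB/10)
  Stage 1: F_1 = 10^(0.761/10) = 1.192, G_1 = 10^(−0.761/10) = 0.8393
  Stage 2: F_2 = 10^(2.43/10) = 1.750, G_2 = 10^(19.8/10) = 95.50
  Stage 3: F_3 = 10^(4.84/10) = 3.048, G_3 = 10^(11.8/10) = 15.14
Friis cascade:
  F = 1.192 + (1.750 − 1)/0.8393 + (3.048 − 1)/80.15 = 2.111
NF = 10 log₁₀(2.111) = 3.24 dB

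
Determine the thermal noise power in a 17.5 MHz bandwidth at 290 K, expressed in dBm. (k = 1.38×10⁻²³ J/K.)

−101.5 dBm

P_n = kTB = 1.38×10⁻²³ × 290 × 1.75×10⁷ = 7.00×10⁻¹⁴ W
In dBm: 10 log₁₀(7.00×10⁻¹⁴ / 10⁻³) = −101.5 dBm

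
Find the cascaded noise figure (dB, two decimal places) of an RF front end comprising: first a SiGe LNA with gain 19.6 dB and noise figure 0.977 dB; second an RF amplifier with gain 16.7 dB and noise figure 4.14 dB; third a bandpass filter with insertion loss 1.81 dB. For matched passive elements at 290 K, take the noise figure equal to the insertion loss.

1.04 dB

Convert to linear (a loss of L dB is a gain of −L dB): F_i = 10^(NF_i/10), G_i = 10^(G_i,dB/10)
  Stage 1: F_1 = 10^(0.977/10) = 1.252, G_1 = 10^(19.6/10) = 91.20
  Stage 2: F_2 = 10^(4.14/10) = 2.594, G_2 = 10^(16.7/10) = 46.77
  Stage 3: F_3 = 10^(1.81/10) = 1.517, G_3 = 10^(−1.81/10) = 0.6592
Friis cascade:
  F = 1.252 + (2.594 − 1)/91.20 + (1.517 − 1)/4266 = 1.270
NF = 10 log₁₀(1.270) = 1.04 dB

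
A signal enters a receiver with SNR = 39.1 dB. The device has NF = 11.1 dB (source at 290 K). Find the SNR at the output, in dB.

By definition F = SNR_in/SNR_out, so in dB: SNR_out = SNR_in − NF
SNR_out = 39.1 − 11.1 = 28.0 dB

28.0 dB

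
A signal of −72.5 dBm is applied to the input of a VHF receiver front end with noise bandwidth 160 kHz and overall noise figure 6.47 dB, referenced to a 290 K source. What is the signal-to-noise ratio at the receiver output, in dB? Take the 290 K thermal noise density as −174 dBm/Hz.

Noise floor: N = −174 + 10 log₁₀(B) + NF
10 log₁₀(1.60×10⁵) = 52.04 dB
N = −174 + 52.04 + 6.47 = −115.49 dBm
SNR = P_sig − N = −72.5 − (−115.49) = 42.99 dB → 43.0 dB

43.0 dB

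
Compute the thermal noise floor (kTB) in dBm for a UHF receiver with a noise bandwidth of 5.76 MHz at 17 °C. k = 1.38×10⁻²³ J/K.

T = 17 °C + 273.15 = 290.15 K
P_n = kTB = 1.38×10⁻²³ × 290.15 × 5.76×10⁶ = 2.31×10⁻¹⁴ W
In dBm: 10 log₁₀(2.31×10⁻¹⁴ / 10⁻³) = −106.4 dBm

−106.4 dBm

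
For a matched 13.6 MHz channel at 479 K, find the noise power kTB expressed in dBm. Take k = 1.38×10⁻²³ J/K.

−100.5 dBm

P_n = kTB = 1.38×10⁻²³ × 479 × 1.36×10⁷ = 8.99×10⁻¹⁴ W
In dBm: 10 log₁₀(8.99×10⁻¹⁴ / 10⁻³) = −100.5 dBm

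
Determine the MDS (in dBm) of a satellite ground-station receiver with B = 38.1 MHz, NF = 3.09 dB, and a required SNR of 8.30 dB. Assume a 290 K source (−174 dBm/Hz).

Sensitivity = −174 + 10 log₁₀(B) + NF + SNR_min
= −174 + 75.81 + 3.09 + 8.30
= −86.80 dBm → −86.8 dBm

−86.8 dBm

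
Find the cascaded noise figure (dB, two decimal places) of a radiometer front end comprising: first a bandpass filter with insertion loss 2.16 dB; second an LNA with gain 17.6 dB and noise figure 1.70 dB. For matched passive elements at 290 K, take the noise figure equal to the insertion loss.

Convert to linear (a loss of L dB is a gain of −L dB): F_i = 10^(NF_i/10), G_i = 10^(G_i,dB/10)
  Stage 1: F_1 = 10^(2.16/10) = 1.644, G_1 = 10^(−2.16/10) = 0.6081
  Stage 2: F_2 = 10^(1.70/10) = 1.479, G_2 = 10^(17.6/10) = 57.54
Friis cascade:
  F = 1.644 + (1.479 − 1)/0.6081 = 2.432
NF = 10 log₁₀(2.432) = 3.86 dB

3.86 dB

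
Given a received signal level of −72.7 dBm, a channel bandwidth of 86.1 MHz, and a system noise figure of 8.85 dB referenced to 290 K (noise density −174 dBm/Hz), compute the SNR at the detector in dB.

13.1 dB

Noise floor: N = −174 + 10 log₁₀(B) + NF
10 log₁₀(8.61×10⁷) = 79.35 dB
N = −174 + 79.35 + 8.85 = −85.80 dBm
SNR = P_sig − N = −72.7 − (−85.80) = 13.10 dB → 13.1 dB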